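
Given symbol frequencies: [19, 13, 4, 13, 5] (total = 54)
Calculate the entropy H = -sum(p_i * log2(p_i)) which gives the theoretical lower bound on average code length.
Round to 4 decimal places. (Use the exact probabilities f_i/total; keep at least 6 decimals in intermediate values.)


Per-symbol terms -p_i * log2(p_i) with p_i = f_i/54:
  p = 19/54 = 0.351852: log2(p) = -1.506960, -p*log2(p) = 0.530227
  p = 13/54 = 0.240741: log2(p) = -2.054448, -p*log2(p) = 0.494589
  p = 4/54 = 0.074074: log2(p) = -3.754888, -p*log2(p) = 0.278140
  p = 13/54 = 0.240741: log2(p) = -2.054448, -p*log2(p) = 0.494589
  p = 5/54 = 0.092593: log2(p) = -3.432959, -p*log2(p) = 0.317867
H = 0.530227 + 0.494589 + 0.278140 + 0.494589 + 0.317867 = 2.115412

H = 2.1154 bits/symbol


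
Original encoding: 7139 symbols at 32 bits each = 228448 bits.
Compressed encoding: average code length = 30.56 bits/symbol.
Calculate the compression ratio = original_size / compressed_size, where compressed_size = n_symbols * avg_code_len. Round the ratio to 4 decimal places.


original_size = n_symbols * orig_bits = 7139 * 32 = 228448 bits
compressed_size = n_symbols * avg_code_len = 7139 * 30.56 = 218167.84 bits
ratio = original_size / compressed_size = 228448 / 218167.84 = 1.0471

Compression ratio = 1.0471


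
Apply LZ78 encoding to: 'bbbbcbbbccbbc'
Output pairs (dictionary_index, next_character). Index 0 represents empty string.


LZ78 encoding steps:
Dictionary: {0: ''}
Step 1: w='' (idx 0), next='b' -> output (0, 'b'), add 'b' as idx 1
Step 2: w='b' (idx 1), next='b' -> output (1, 'b'), add 'bb' as idx 2
Step 3: w='b' (idx 1), next='c' -> output (1, 'c'), add 'bc' as idx 3
Step 4: w='bb' (idx 2), next='b' -> output (2, 'b'), add 'bbb' as idx 4
Step 5: w='' (idx 0), next='c' -> output (0, 'c'), add 'c' as idx 5
Step 6: w='c' (idx 5), next='b' -> output (5, 'b'), add 'cb' as idx 6
Step 7: w='bc' (idx 3), end of input -> output (3, '')


Encoded: [(0, 'b'), (1, 'b'), (1, 'c'), (2, 'b'), (0, 'c'), (5, 'b'), (3, '')]


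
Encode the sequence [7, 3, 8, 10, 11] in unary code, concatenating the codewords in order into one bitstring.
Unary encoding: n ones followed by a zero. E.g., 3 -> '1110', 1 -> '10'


Encode each number as n ones followed by a terminating 0:
  7 -> 11111110 (8 bits)
  3 -> 1110 (4 bits)
  8 -> 111111110 (9 bits)
  10 -> 11111111110 (11 bits)
  11 -> 111111111110 (12 bits)
Total length = 8 + 4 + 9 + 11 + 12 = 44 bits.

Unary([7, 3, 8, 10, 11]) = 11111110111011111111011111111110111111111110 (44 bits)


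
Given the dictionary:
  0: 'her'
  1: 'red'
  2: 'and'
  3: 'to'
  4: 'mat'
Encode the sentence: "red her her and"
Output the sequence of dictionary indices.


Look up each word in the dictionary:
  'red' -> 1
  'her' -> 0
  'her' -> 0
  'and' -> 2

Encoded: [1, 0, 0, 2]


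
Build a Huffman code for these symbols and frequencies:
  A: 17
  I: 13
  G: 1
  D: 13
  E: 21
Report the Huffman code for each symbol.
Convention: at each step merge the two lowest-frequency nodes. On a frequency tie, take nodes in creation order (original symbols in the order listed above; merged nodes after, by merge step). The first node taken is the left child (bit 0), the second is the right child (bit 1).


Huffman tree construction:
Step 1: Merge G(1) + I(13) = 14
Step 2: Merge D(13) + (G+I)(14) = 27
Step 3: Merge A(17) + E(21) = 38
Step 4: Merge (D+(G+I))(27) + (A+E)(38) = 65
Read each symbol's code off the tree from the root (left child = 0, right child = 1).

Codes:
  A: 10 (length 2)
  I: 011 (length 3)
  G: 010 (length 3)
  D: 00 (length 2)
  E: 11 (length 2)
Average code length: 144/65 = 2.2154 bits/symbol


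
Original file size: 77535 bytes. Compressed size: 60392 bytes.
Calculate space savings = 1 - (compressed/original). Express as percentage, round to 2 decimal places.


ratio = compressed/original = 60392/77535 = 0.7789
savings = 1 - ratio = 1 - 0.7789 = 0.2211
as a percentage: 0.2211 * 100 = 22.11%

Space savings = 1 - 60392/77535 = 22.11%


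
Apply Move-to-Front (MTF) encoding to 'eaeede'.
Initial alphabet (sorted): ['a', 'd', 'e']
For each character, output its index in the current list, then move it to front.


MTF encoding:
'e': index 2 in ['a', 'd', 'e'] -> ['e', 'a', 'd']
'a': index 1 in ['e', 'a', 'd'] -> ['a', 'e', 'd']
'e': index 1 in ['a', 'e', 'd'] -> ['e', 'a', 'd']
'e': index 0 in ['e', 'a', 'd'] -> ['e', 'a', 'd']
'd': index 2 in ['e', 'a', 'd'] -> ['d', 'e', 'a']
'e': index 1 in ['d', 'e', 'a'] -> ['e', 'd', 'a']


Output: [2, 1, 1, 0, 2, 1]


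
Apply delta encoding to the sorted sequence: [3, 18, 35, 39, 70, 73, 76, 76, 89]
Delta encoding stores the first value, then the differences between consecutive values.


First value: 3
Deltas:
  18 - 3 = 15
  35 - 18 = 17
  39 - 35 = 4
  70 - 39 = 31
  73 - 70 = 3
  76 - 73 = 3
  76 - 76 = 0
  89 - 76 = 13


Delta encoded: [3, 15, 17, 4, 31, 3, 3, 0, 13]


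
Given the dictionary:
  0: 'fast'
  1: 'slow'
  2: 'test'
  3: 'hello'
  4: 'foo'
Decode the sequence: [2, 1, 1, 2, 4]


Look up each index in the dictionary:
  2 -> 'test'
  1 -> 'slow'
  1 -> 'slow'
  2 -> 'test'
  4 -> 'foo'

Decoded: "test slow slow test foo"


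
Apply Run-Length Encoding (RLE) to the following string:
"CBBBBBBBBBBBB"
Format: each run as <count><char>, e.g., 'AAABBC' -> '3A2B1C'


Scanning runs left to right:
  i=0: run of 'C' x 1 -> '1C'
  i=1: run of 'B' x 12 -> '12B'

RLE = 1C12B


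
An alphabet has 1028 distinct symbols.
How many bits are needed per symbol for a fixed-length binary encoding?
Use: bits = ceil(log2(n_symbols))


log2(1028) = 10.0056
Bracket: 2^10 = 1024 < 1028 <= 2^11 = 2048
So ceil(log2(1028)) = 11

bits = ceil(log2(1028)) = ceil(10.0056) = 11 bits


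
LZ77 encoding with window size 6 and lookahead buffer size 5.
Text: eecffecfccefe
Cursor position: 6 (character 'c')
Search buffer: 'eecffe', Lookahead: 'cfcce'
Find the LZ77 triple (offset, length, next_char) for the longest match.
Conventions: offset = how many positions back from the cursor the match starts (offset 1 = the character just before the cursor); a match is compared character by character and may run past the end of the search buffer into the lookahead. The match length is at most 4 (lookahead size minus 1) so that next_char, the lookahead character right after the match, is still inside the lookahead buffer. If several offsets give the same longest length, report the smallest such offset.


Try each offset into the search buffer:
  offset=1 (pos 5, char 'e'): match length 0
  offset=2 (pos 4, char 'f'): match length 0
  offset=3 (pos 3, char 'f'): match length 0
  offset=4 (pos 2, char 'c'): match length 2
  offset=5 (pos 1, char 'e'): match length 0
  offset=6 (pos 0, char 'e'): match length 0
Longest match has length 2 at offset 4.
next_char = character at position 6 + 2 = 8 -> 'c'

Best match: offset=4, length=2 (matching 'cf' starting at position 2)
LZ77 triple: (4, 2, 'c')


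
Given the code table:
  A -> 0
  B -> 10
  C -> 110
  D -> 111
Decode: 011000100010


Decoding:
0 -> A
110 -> C
0 -> A
0 -> A
10 -> B
0 -> A
0 -> A
10 -> B


Result: ACAABAAB


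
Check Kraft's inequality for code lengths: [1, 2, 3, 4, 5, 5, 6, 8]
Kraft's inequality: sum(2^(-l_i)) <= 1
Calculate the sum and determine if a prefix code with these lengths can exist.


Sum = 2^(-1) + 2^(-2) + 2^(-3) + 2^(-4) + 2^(-5) + 2^(-5) + 2^(-6) + 2^(-8)
    = 0.5 + 0.25 + 0.125 + 0.0625 + 0.03125 + 0.03125 + 0.015625 + 0.00390625
    = 261/256 = 1.01953125
Since 1.01953125 > 1, Kraft's inequality is NOT satisfied.
A prefix code with these lengths CANNOT exist.

Kraft sum = 1.01953125. Not satisfied.


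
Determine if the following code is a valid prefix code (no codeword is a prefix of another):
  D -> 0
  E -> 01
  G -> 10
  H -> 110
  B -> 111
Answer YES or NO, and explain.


Checking each pair (does one codeword prefix another?):
  D='0' vs E='01': prefix -- VIOLATION

NO -- this is NOT a valid prefix code. D (0) is a prefix of E (01).


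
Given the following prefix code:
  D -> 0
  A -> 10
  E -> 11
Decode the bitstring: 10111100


Decoding step by step:
Bits 10 -> A
Bits 11 -> E
Bits 11 -> E
Bits 0 -> D
Bits 0 -> D


Decoded message: AEEDD


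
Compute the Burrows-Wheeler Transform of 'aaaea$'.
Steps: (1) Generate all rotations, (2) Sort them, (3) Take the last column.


Rotations (sorted):
  0: $aaaea -> last char: a
  1: a$aaae -> last char: e
  2: aaaea$ -> last char: $
  3: aaea$a -> last char: a
  4: aea$aa -> last char: a
  5: ea$aaa -> last char: a


BWT = ae$aaa


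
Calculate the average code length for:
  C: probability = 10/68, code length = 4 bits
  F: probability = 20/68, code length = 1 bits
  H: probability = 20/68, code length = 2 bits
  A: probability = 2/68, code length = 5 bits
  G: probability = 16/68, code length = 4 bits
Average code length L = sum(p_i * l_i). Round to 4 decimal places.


Weighted contributions p_i * l_i:
  C: (10/68) * 4 = 40/68
  F: (20/68) * 1 = 20/68
  H: (20/68) * 2 = 40/68
  A: (2/68) * 5 = 10/68
  G: (16/68) * 4 = 64/68
Sum = (40 + 20 + 40 + 10 + 64)/68 = 174/68

L = 174/68 = 2.5588 bits/symbol


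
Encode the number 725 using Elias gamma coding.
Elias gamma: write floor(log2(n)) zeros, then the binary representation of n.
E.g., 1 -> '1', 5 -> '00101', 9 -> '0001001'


num_bits = floor(log2(725)) + 1 = 10
leading_zeros = num_bits - 1 = 9
binary(725) = 1011010101

Elias gamma(725) = '000000000' + '1011010101' = 0000000001011010101 (19 bits)


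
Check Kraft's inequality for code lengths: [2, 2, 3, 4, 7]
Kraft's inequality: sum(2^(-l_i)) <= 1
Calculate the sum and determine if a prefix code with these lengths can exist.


Sum = 2^(-2) + 2^(-2) + 2^(-3) + 2^(-4) + 2^(-7)
    = 0.25 + 0.25 + 0.125 + 0.0625 + 0.0078125
    = 89/128 = 0.6953125
Since 0.6953125 <= 1, Kraft's inequality IS satisfied.
A prefix code with these lengths CAN exist.

Kraft sum = 0.6953125. Satisfied.


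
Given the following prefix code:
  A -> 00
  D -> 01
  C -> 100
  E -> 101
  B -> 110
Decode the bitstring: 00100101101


Decoding step by step:
Bits 00 -> A
Bits 100 -> C
Bits 101 -> E
Bits 101 -> E


Decoded message: ACEE


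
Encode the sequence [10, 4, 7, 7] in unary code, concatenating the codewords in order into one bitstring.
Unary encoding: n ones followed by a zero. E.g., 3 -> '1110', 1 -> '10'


Encode each number as n ones followed by a terminating 0:
  10 -> 11111111110 (11 bits)
  4 -> 11110 (5 bits)
  7 -> 11111110 (8 bits)
  7 -> 11111110 (8 bits)
Total length = 11 + 5 + 8 + 8 = 32 bits.

Unary([10, 4, 7, 7]) = 11111111110111101111111011111110 (32 bits)


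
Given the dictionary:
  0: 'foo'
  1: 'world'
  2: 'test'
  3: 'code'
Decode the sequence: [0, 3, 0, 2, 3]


Look up each index in the dictionary:
  0 -> 'foo'
  3 -> 'code'
  0 -> 'foo'
  2 -> 'test'
  3 -> 'code'

Decoded: "foo code foo test code"


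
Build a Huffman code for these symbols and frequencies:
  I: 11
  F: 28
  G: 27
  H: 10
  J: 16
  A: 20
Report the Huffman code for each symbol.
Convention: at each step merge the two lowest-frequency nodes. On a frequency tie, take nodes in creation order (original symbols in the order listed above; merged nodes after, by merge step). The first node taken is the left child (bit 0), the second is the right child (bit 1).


Huffman tree construction:
Step 1: Merge H(10) + I(11) = 21
Step 2: Merge J(16) + A(20) = 36
Step 3: Merge (H+I)(21) + G(27) = 48
Step 4: Merge F(28) + (J+A)(36) = 64
Step 5: Merge ((H+I)+G)(48) + (F+(J+A))(64) = 112
Read each symbol's code off the tree from the root (left child = 0, right child = 1).

Codes:
  I: 001 (length 3)
  F: 10 (length 2)
  G: 01 (length 2)
  H: 000 (length 3)
  J: 110 (length 3)
  A: 111 (length 3)
Average code length: 281/112 = 2.5089 bits/symbol


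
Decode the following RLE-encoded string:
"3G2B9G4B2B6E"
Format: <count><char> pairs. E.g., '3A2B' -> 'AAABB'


Expanding each <count><char> pair:
  3G -> 'GGG'
  2B -> 'BB'
  9G -> 'GGGGGGGGG'
  4B -> 'BBBB'
  2B -> 'BB'
  6E -> 'EEEEEE'

Decoded = GGGBBGGGGGGGGGBBBBBBEEEEEE


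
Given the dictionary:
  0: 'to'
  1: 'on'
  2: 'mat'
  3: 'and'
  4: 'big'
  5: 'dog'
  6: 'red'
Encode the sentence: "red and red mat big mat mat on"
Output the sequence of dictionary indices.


Look up each word in the dictionary:
  'red' -> 6
  'and' -> 3
  'red' -> 6
  'mat' -> 2
  'big' -> 4
  'mat' -> 2
  'mat' -> 2
  'on' -> 1

Encoded: [6, 3, 6, 2, 4, 2, 2, 1]


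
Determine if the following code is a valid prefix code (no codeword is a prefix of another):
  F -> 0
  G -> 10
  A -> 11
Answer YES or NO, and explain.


Checking each pair (does one codeword prefix another?):
  F='0' vs G='10': no prefix
  F='0' vs A='11': no prefix
  G='10' vs F='0': no prefix
  G='10' vs A='11': no prefix
  A='11' vs F='0': no prefix
  A='11' vs G='10': no prefix
No violation found over all pairs.

YES -- this is a valid prefix code. No codeword is a prefix of any other codeword.


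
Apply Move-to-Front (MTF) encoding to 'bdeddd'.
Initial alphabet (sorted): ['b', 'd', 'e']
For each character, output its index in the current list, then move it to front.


MTF encoding:
'b': index 0 in ['b', 'd', 'e'] -> ['b', 'd', 'e']
'd': index 1 in ['b', 'd', 'e'] -> ['d', 'b', 'e']
'e': index 2 in ['d', 'b', 'e'] -> ['e', 'd', 'b']
'd': index 1 in ['e', 'd', 'b'] -> ['d', 'e', 'b']
'd': index 0 in ['d', 'e', 'b'] -> ['d', 'e', 'b']
'd': index 0 in ['d', 'e', 'b'] -> ['d', 'e', 'b']


Output: [0, 1, 2, 1, 0, 0]


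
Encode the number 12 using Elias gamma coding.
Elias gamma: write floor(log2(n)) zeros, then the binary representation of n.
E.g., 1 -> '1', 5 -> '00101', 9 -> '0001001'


num_bits = floor(log2(12)) + 1 = 4
leading_zeros = num_bits - 1 = 3
binary(12) = 1100

Elias gamma(12) = '000' + '1100' = 0001100 (7 bits)


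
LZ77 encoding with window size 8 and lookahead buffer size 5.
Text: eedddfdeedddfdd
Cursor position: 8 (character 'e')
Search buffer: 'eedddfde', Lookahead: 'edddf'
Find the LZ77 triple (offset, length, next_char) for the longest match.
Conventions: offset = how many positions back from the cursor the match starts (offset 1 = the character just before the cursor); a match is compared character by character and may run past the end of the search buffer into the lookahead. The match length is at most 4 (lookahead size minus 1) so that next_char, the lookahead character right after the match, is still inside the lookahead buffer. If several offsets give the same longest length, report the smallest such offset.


Try each offset into the search buffer:
  offset=1 (pos 7, char 'e'): match length 1
  offset=2 (pos 6, char 'd'): match length 0
  offset=3 (pos 5, char 'f'): match length 0
  offset=4 (pos 4, char 'd'): match length 0
  offset=5 (pos 3, char 'd'): match length 0
  offset=6 (pos 2, char 'd'): match length 0
  offset=7 (pos 1, char 'e'): match length 4
  offset=8 (pos 0, char 'e'): match length 1
Longest match has length 4 at offset 7.
next_char = character at position 8 + 4 = 12 -> 'f'

Best match: offset=7, length=4 (matching 'eddd' starting at position 1)
LZ77 triple: (7, 4, 'f')


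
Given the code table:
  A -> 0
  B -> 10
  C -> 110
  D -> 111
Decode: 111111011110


Decoding:
111 -> D
111 -> D
0 -> A
111 -> D
10 -> B


Result: DDADB


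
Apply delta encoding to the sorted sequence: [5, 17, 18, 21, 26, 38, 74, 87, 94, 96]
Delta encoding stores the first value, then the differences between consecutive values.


First value: 5
Deltas:
  17 - 5 = 12
  18 - 17 = 1
  21 - 18 = 3
  26 - 21 = 5
  38 - 26 = 12
  74 - 38 = 36
  87 - 74 = 13
  94 - 87 = 7
  96 - 94 = 2


Delta encoded: [5, 12, 1, 3, 5, 12, 36, 13, 7, 2]


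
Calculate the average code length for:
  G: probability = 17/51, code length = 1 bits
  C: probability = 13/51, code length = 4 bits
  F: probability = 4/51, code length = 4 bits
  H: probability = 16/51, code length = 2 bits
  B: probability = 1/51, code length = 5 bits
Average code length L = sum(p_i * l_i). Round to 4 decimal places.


Weighted contributions p_i * l_i:
  G: (17/51) * 1 = 17/51
  C: (13/51) * 4 = 52/51
  F: (4/51) * 4 = 16/51
  H: (16/51) * 2 = 32/51
  B: (1/51) * 5 = 5/51
Sum = (17 + 52 + 16 + 32 + 5)/51 = 122/51

L = 122/51 = 2.3922 bits/symbol


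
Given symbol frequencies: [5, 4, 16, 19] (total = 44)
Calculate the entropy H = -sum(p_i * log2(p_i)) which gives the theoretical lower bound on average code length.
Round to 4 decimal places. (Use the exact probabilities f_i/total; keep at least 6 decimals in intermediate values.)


Per-symbol terms -p_i * log2(p_i) with p_i = f_i/44:
  p = 5/44 = 0.113636: log2(p) = -3.137504, -p*log2(p) = 0.356534
  p = 4/44 = 0.090909: log2(p) = -3.459432, -p*log2(p) = 0.314494
  p = 16/44 = 0.363636: log2(p) = -1.459432, -p*log2(p) = 0.530702
  p = 19/44 = 0.431818: log2(p) = -1.211504, -p*log2(p) = 0.523149
H = 0.356534 + 0.314494 + 0.530702 + 0.523149 = 1.724879

H = 1.7249 bits/symbol


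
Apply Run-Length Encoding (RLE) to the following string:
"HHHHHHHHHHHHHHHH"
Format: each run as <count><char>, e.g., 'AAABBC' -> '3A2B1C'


Scanning runs left to right:
  i=0: run of 'H' x 16 -> '16H'

RLE = 16H


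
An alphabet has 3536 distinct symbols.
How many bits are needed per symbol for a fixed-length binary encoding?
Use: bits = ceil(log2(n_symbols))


log2(3536) = 11.7879
Bracket: 2^11 = 2048 < 3536 <= 2^12 = 4096
So ceil(log2(3536)) = 12

bits = ceil(log2(3536)) = ceil(11.7879) = 12 bits


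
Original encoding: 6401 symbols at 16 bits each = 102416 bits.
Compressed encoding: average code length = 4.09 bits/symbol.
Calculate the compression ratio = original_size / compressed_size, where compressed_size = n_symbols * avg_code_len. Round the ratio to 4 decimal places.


original_size = n_symbols * orig_bits = 6401 * 16 = 102416 bits
compressed_size = n_symbols * avg_code_len = 6401 * 4.09 = 26180.09 bits
ratio = original_size / compressed_size = 102416 / 26180.09 = 3.912

Compression ratio = 3.912


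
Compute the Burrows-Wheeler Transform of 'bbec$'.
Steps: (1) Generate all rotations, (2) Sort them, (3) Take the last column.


Rotations (sorted):
  0: $bbec -> last char: c
  1: bbec$ -> last char: $
  2: bec$b -> last char: b
  3: c$bbe -> last char: e
  4: ec$bb -> last char: b


BWT = c$beb


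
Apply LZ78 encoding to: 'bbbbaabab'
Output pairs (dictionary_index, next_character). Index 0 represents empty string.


LZ78 encoding steps:
Dictionary: {0: ''}
Step 1: w='' (idx 0), next='b' -> output (0, 'b'), add 'b' as idx 1
Step 2: w='b' (idx 1), next='b' -> output (1, 'b'), add 'bb' as idx 2
Step 3: w='b' (idx 1), next='a' -> output (1, 'a'), add 'ba' as idx 3
Step 4: w='' (idx 0), next='a' -> output (0, 'a'), add 'a' as idx 4
Step 5: w='ba' (idx 3), next='b' -> output (3, 'b'), add 'bab' as idx 5


Encoded: [(0, 'b'), (1, 'b'), (1, 'a'), (0, 'a'), (3, 'b')]


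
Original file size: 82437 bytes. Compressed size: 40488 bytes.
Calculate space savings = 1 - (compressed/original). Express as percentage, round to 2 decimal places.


ratio = compressed/original = 40488/82437 = 0.491139
savings = 1 - ratio = 1 - 0.491139 = 0.508861
as a percentage: 0.508861 * 100 = 50.89%

Space savings = 1 - 40488/82437 = 50.89%


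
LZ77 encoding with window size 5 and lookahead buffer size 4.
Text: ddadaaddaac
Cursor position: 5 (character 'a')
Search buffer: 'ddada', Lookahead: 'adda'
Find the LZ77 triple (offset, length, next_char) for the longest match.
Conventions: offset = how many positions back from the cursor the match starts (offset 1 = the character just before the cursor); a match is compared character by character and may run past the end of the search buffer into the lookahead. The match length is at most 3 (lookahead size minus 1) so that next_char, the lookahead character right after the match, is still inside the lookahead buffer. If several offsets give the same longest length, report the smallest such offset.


Try each offset into the search buffer:
  offset=1 (pos 4, char 'a'): match length 1
  offset=2 (pos 3, char 'd'): match length 0
  offset=3 (pos 2, char 'a'): match length 2
  offset=4 (pos 1, char 'd'): match length 0
  offset=5 (pos 0, char 'd'): match length 0
Longest match has length 2 at offset 3.
next_char = character at position 5 + 2 = 7 -> 'd'

Best match: offset=3, length=2 (matching 'ad' starting at position 2)
LZ77 triple: (3, 2, 'd')


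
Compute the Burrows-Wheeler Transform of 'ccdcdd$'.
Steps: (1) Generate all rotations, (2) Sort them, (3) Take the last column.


Rotations (sorted):
  0: $ccdcdd -> last char: d
  1: ccdcdd$ -> last char: $
  2: cdcdd$c -> last char: c
  3: cdd$ccd -> last char: d
  4: d$ccdcd -> last char: d
  5: dcdd$cc -> last char: c
  6: dd$ccdc -> last char: c


BWT = d$cddcc


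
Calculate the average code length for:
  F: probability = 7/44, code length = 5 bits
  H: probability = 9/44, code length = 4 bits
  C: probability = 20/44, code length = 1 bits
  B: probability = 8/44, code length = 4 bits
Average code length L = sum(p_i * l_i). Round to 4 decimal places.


Weighted contributions p_i * l_i:
  F: (7/44) * 5 = 35/44
  H: (9/44) * 4 = 36/44
  C: (20/44) * 1 = 20/44
  B: (8/44) * 4 = 32/44
Sum = (35 + 36 + 20 + 32)/44 = 123/44

L = 123/44 = 2.7955 bits/symbol


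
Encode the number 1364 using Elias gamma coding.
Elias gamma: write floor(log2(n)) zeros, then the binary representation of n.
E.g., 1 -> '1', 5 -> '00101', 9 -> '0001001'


num_bits = floor(log2(1364)) + 1 = 11
leading_zeros = num_bits - 1 = 10
binary(1364) = 10101010100

Elias gamma(1364) = '0000000000' + '10101010100' = 000000000010101010100 (21 bits)


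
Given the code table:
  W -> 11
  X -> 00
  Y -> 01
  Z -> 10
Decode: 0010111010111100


Decoding:
00 -> X
10 -> Z
11 -> W
10 -> Z
10 -> Z
11 -> W
11 -> W
00 -> X


Result: XZWZZWWX


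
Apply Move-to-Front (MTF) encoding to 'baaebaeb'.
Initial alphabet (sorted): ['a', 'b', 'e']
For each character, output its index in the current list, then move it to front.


MTF encoding:
'b': index 1 in ['a', 'b', 'e'] -> ['b', 'a', 'e']
'a': index 1 in ['b', 'a', 'e'] -> ['a', 'b', 'e']
'a': index 0 in ['a', 'b', 'e'] -> ['a', 'b', 'e']
'e': index 2 in ['a', 'b', 'e'] -> ['e', 'a', 'b']
'b': index 2 in ['e', 'a', 'b'] -> ['b', 'e', 'a']
'a': index 2 in ['b', 'e', 'a'] -> ['a', 'b', 'e']
'e': index 2 in ['a', 'b', 'e'] -> ['e', 'a', 'b']
'b': index 2 in ['e', 'a', 'b'] -> ['b', 'e', 'a']


Output: [1, 1, 0, 2, 2, 2, 2, 2]


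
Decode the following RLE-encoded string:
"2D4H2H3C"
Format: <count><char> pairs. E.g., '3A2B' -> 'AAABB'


Expanding each <count><char> pair:
  2D -> 'DD'
  4H -> 'HHHH'
  2H -> 'HH'
  3C -> 'CCC'

Decoded = DDHHHHHHCCC


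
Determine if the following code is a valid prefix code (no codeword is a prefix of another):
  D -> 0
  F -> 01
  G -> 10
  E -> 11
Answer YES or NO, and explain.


Checking each pair (does one codeword prefix another?):
  D='0' vs F='01': prefix -- VIOLATION

NO -- this is NOT a valid prefix code. D (0) is a prefix of F (01).


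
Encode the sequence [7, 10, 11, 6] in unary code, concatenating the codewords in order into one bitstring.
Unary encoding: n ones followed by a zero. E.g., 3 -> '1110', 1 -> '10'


Encode each number as n ones followed by a terminating 0:
  7 -> 11111110 (8 bits)
  10 -> 11111111110 (11 bits)
  11 -> 111111111110 (12 bits)
  6 -> 1111110 (7 bits)
Total length = 8 + 11 + 12 + 7 = 38 bits.

Unary([7, 10, 11, 6]) = 11111110111111111101111111111101111110 (38 bits)


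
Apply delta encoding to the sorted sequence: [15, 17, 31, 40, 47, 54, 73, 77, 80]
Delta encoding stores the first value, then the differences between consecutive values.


First value: 15
Deltas:
  17 - 15 = 2
  31 - 17 = 14
  40 - 31 = 9
  47 - 40 = 7
  54 - 47 = 7
  73 - 54 = 19
  77 - 73 = 4
  80 - 77 = 3


Delta encoded: [15, 2, 14, 9, 7, 7, 19, 4, 3]


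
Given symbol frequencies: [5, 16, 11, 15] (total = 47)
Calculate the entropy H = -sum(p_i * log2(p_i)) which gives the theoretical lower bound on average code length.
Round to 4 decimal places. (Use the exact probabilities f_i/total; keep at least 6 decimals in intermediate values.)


Per-symbol terms -p_i * log2(p_i) with p_i = f_i/47:
  p = 5/47 = 0.106383: log2(p) = -3.232661, -p*log2(p) = 0.343900
  p = 16/47 = 0.340426: log2(p) = -1.554589, -p*log2(p) = 0.529222
  p = 11/47 = 0.234043: log2(p) = -2.095157, -p*log2(p) = 0.490356
  p = 15/47 = 0.319149: log2(p) = -1.647698, -p*log2(p) = 0.525861
H = 0.343900 + 0.529222 + 0.490356 + 0.525861 = 1.889339

H = 1.8893 bits/symbol


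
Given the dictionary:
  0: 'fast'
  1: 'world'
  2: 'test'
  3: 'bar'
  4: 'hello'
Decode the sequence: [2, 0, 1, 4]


Look up each index in the dictionary:
  2 -> 'test'
  0 -> 'fast'
  1 -> 'world'
  4 -> 'hello'

Decoded: "test fast world hello"


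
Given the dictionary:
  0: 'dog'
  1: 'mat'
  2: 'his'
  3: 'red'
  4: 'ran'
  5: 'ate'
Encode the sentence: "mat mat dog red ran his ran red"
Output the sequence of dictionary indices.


Look up each word in the dictionary:
  'mat' -> 1
  'mat' -> 1
  'dog' -> 0
  'red' -> 3
  'ran' -> 4
  'his' -> 2
  'ran' -> 4
  'red' -> 3

Encoded: [1, 1, 0, 3, 4, 2, 4, 3]


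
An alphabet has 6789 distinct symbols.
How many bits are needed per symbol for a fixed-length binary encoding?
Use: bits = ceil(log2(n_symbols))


log2(6789) = 12.729
Bracket: 2^12 = 4096 < 6789 <= 2^13 = 8192
So ceil(log2(6789)) = 13

bits = ceil(log2(6789)) = ceil(12.729) = 13 bits


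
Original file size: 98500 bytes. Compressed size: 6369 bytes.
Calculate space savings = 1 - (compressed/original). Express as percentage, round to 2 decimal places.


ratio = compressed/original = 6369/98500 = 0.06466
savings = 1 - ratio = 1 - 0.06466 = 0.93534
as a percentage: 0.93534 * 100 = 93.53%

Space savings = 1 - 6369/98500 = 93.53%


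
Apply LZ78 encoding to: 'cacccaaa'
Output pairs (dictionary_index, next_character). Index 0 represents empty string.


LZ78 encoding steps:
Dictionary: {0: ''}
Step 1: w='' (idx 0), next='c' -> output (0, 'c'), add 'c' as idx 1
Step 2: w='' (idx 0), next='a' -> output (0, 'a'), add 'a' as idx 2
Step 3: w='c' (idx 1), next='c' -> output (1, 'c'), add 'cc' as idx 3
Step 4: w='c' (idx 1), next='a' -> output (1, 'a'), add 'ca' as idx 4
Step 5: w='a' (idx 2), next='a' -> output (2, 'a'), add 'aa' as idx 5


Encoded: [(0, 'c'), (0, 'a'), (1, 'c'), (1, 'a'), (2, 'a')]


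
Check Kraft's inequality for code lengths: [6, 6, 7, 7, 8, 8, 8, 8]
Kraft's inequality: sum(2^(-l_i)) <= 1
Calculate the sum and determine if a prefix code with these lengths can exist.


Sum = 2^(-6) + 2^(-6) + 2^(-7) + 2^(-7) + 2^(-8) + 2^(-8) + 2^(-8) + 2^(-8)
    = 0.015625 + 0.015625 + 0.0078125 + 0.0078125 + 0.00390625 + 0.00390625 + 0.00390625 + 0.00390625
    = 16/256 = 0.0625
Since 0.0625 <= 1, Kraft's inequality IS satisfied.
A prefix code with these lengths CAN exist.

Kraft sum = 0.0625. Satisfied.


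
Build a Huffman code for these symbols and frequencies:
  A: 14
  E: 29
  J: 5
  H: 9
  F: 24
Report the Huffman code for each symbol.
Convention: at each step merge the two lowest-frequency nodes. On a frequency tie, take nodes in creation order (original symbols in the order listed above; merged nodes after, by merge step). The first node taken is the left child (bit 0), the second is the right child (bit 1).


Huffman tree construction:
Step 1: Merge J(5) + H(9) = 14
Step 2: Merge A(14) + (J+H)(14) = 28
Step 3: Merge F(24) + (A+(J+H))(28) = 52
Step 4: Merge E(29) + (F+(A+(J+H)))(52) = 81
Read each symbol's code off the tree from the root (left child = 0, right child = 1).

Codes:
  A: 110 (length 3)
  E: 0 (length 1)
  J: 1110 (length 4)
  H: 1111 (length 4)
  F: 10 (length 2)
Average code length: 175/81 = 2.1605 bits/symbol


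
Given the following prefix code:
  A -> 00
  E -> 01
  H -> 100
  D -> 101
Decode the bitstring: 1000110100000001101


Decoding step by step:
Bits 100 -> H
Bits 01 -> E
Bits 101 -> D
Bits 00 -> A
Bits 00 -> A
Bits 00 -> A
Bits 01 -> E
Bits 101 -> D


Decoded message: HEDAAAED


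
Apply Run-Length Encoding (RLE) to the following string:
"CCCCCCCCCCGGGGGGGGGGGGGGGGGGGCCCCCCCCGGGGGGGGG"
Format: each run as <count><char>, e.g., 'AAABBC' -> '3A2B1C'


Scanning runs left to right:
  i=0: run of 'C' x 10 -> '10C'
  i=10: run of 'G' x 19 -> '19G'
  i=29: run of 'C' x 8 -> '8C'
  i=37: run of 'G' x 9 -> '9G'

RLE = 10C19G8C9G


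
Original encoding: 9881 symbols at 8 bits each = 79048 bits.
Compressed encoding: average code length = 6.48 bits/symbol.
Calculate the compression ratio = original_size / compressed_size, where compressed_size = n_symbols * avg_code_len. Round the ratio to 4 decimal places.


original_size = n_symbols * orig_bits = 9881 * 8 = 79048 bits
compressed_size = n_symbols * avg_code_len = 9881 * 6.48 = 64028.88 bits
ratio = original_size / compressed_size = 79048 / 64028.88 = 1.2346

Compression ratio = 1.2346


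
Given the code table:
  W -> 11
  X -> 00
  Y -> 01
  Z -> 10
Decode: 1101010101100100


Decoding:
11 -> W
01 -> Y
01 -> Y
01 -> Y
01 -> Y
10 -> Z
01 -> Y
00 -> X


Result: WYYYYZYX


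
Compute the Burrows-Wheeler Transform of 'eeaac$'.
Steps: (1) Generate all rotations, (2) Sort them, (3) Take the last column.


Rotations (sorted):
  0: $eeaac -> last char: c
  1: aac$ee -> last char: e
  2: ac$eea -> last char: a
  3: c$eeaa -> last char: a
  4: eaac$e -> last char: e
  5: eeaac$ -> last char: $


BWT = ceaae$


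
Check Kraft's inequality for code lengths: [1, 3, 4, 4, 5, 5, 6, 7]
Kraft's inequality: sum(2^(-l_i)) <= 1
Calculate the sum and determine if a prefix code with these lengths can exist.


Sum = 2^(-1) + 2^(-3) + 2^(-4) + 2^(-4) + 2^(-5) + 2^(-5) + 2^(-6) + 2^(-7)
    = 0.5 + 0.125 + 0.0625 + 0.0625 + 0.03125 + 0.03125 + 0.015625 + 0.0078125
    = 107/128 = 0.8359375
Since 0.8359375 <= 1, Kraft's inequality IS satisfied.
A prefix code with these lengths CAN exist.

Kraft sum = 0.8359375. Satisfied.


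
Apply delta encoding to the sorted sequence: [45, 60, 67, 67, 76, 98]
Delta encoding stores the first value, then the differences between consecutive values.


First value: 45
Deltas:
  60 - 45 = 15
  67 - 60 = 7
  67 - 67 = 0
  76 - 67 = 9
  98 - 76 = 22


Delta encoded: [45, 15, 7, 0, 9, 22]


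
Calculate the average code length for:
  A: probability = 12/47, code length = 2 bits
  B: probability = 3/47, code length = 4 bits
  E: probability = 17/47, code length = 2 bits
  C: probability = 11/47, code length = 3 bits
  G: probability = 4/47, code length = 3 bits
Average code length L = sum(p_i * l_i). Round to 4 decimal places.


Weighted contributions p_i * l_i:
  A: (12/47) * 2 = 24/47
  B: (3/47) * 4 = 12/47
  E: (17/47) * 2 = 34/47
  C: (11/47) * 3 = 33/47
  G: (4/47) * 3 = 12/47
Sum = (24 + 12 + 34 + 33 + 12)/47 = 115/47

L = 115/47 = 2.4468 bits/symbol


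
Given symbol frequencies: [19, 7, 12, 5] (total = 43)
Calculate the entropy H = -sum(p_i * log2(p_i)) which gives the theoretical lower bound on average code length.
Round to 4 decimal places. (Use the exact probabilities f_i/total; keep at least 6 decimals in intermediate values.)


Per-symbol terms -p_i * log2(p_i) with p_i = f_i/43:
  p = 19/43 = 0.441860: log2(p) = -1.178337, -p*log2(p) = 0.520661
  p = 7/43 = 0.162791: log2(p) = -2.618910, -p*log2(p) = 0.426334
  p = 12/43 = 0.279070: log2(p) = -1.841302, -p*log2(p) = 0.513852
  p = 5/43 = 0.116279: log2(p) = -3.104337, -p*log2(p) = 0.360969
H = 0.520661 + 0.426334 + 0.513852 + 0.360969 = 1.821816

H = 1.8218 bits/symbol


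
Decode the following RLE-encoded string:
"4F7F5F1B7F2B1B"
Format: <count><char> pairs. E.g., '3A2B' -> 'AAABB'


Expanding each <count><char> pair:
  4F -> 'FFFF'
  7F -> 'FFFFFFF'
  5F -> 'FFFFF'
  1B -> 'B'
  7F -> 'FFFFFFF'
  2B -> 'BB'
  1B -> 'B'

Decoded = FFFFFFFFFFFFFFFFBFFFFFFFBBB


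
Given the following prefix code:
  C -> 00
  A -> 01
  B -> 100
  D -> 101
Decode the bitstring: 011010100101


Decoding step by step:
Bits 01 -> A
Bits 101 -> D
Bits 01 -> A
Bits 00 -> C
Bits 101 -> D


Decoded message: ADACD


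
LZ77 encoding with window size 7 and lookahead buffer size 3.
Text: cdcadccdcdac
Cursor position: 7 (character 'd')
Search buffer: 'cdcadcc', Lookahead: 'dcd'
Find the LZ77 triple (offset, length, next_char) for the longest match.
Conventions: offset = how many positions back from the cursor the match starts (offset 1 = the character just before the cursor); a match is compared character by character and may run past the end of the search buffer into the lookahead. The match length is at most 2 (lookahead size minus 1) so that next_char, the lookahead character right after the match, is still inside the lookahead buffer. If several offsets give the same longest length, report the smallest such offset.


Try each offset into the search buffer:
  offset=1 (pos 6, char 'c'): match length 0
  offset=2 (pos 5, char 'c'): match length 0
  offset=3 (pos 4, char 'd'): match length 2
  offset=4 (pos 3, char 'a'): match length 0
  offset=5 (pos 2, char 'c'): match length 0
  offset=6 (pos 1, char 'd'): match length 2
  offset=7 (pos 0, char 'c'): match length 0
Longest match has length 2, found at offsets 3, 6; take the smallest, offset 3.
next_char = character at position 7 + 2 = 9 -> 'd'

Best match: offset=3, length=2 (matching 'dc' starting at position 4)
LZ77 triple: (3, 2, 'd')


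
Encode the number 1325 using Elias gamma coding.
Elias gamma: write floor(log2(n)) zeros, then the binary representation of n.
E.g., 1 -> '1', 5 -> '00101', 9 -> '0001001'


num_bits = floor(log2(1325)) + 1 = 11
leading_zeros = num_bits - 1 = 10
binary(1325) = 10100101101

Elias gamma(1325) = '0000000000' + '10100101101' = 000000000010100101101 (21 bits)


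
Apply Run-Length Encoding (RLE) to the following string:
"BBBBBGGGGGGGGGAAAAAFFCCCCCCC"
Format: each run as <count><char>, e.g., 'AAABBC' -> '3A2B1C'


Scanning runs left to right:
  i=0: run of 'B' x 5 -> '5B'
  i=5: run of 'G' x 9 -> '9G'
  i=14: run of 'A' x 5 -> '5A'
  i=19: run of 'F' x 2 -> '2F'
  i=21: run of 'C' x 7 -> '7C'

RLE = 5B9G5A2F7C


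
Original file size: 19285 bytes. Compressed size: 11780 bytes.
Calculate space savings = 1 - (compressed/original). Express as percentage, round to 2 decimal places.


ratio = compressed/original = 11780/19285 = 0.610837
savings = 1 - ratio = 1 - 0.610837 = 0.389163
as a percentage: 0.389163 * 100 = 38.92%

Space savings = 1 - 11780/19285 = 38.92%


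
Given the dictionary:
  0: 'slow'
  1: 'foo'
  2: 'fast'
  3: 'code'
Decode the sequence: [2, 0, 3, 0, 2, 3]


Look up each index in the dictionary:
  2 -> 'fast'
  0 -> 'slow'
  3 -> 'code'
  0 -> 'slow'
  2 -> 'fast'
  3 -> 'code'

Decoded: "fast slow code slow fast code"


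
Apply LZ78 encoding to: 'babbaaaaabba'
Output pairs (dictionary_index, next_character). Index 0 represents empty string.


LZ78 encoding steps:
Dictionary: {0: ''}
Step 1: w='' (idx 0), next='b' -> output (0, 'b'), add 'b' as idx 1
Step 2: w='' (idx 0), next='a' -> output (0, 'a'), add 'a' as idx 2
Step 3: w='b' (idx 1), next='b' -> output (1, 'b'), add 'bb' as idx 3
Step 4: w='a' (idx 2), next='a' -> output (2, 'a'), add 'aa' as idx 4
Step 5: w='aa' (idx 4), next='a' -> output (4, 'a'), add 'aaa' as idx 5
Step 6: w='bb' (idx 3), next='a' -> output (3, 'a'), add 'bba' as idx 6


Encoded: [(0, 'b'), (0, 'a'), (1, 'b'), (2, 'a'), (4, 'a'), (3, 'a')]


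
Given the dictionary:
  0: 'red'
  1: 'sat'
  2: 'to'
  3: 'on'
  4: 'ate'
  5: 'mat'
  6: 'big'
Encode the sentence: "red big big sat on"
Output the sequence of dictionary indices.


Look up each word in the dictionary:
  'red' -> 0
  'big' -> 6
  'big' -> 6
  'sat' -> 1
  'on' -> 3

Encoded: [0, 6, 6, 1, 3]


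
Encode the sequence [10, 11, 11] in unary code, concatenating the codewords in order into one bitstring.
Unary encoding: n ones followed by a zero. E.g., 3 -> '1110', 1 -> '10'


Encode each number as n ones followed by a terminating 0:
  10 -> 11111111110 (11 bits)
  11 -> 111111111110 (12 bits)
  11 -> 111111111110 (12 bits)
Total length = 11 + 12 + 12 = 35 bits.

Unary([10, 11, 11]) = 11111111110111111111110111111111110 (35 bits)


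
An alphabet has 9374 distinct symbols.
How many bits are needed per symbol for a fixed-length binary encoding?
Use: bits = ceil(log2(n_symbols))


log2(9374) = 13.1944
Bracket: 2^13 = 8192 < 9374 <= 2^14 = 16384
So ceil(log2(9374)) = 14

bits = ceil(log2(9374)) = ceil(13.1944) = 14 bits


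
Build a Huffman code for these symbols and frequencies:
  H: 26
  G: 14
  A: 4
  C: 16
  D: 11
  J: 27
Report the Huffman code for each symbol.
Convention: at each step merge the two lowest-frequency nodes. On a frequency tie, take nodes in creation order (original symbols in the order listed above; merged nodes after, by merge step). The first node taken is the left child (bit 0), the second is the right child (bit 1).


Huffman tree construction:
Step 1: Merge A(4) + D(11) = 15
Step 2: Merge G(14) + (A+D)(15) = 29
Step 3: Merge C(16) + H(26) = 42
Step 4: Merge J(27) + (G+(A+D))(29) = 56
Step 5: Merge (C+H)(42) + (J+(G+(A+D)))(56) = 98
Read each symbol's code off the tree from the root (left child = 0, right child = 1).

Codes:
  H: 01 (length 2)
  G: 110 (length 3)
  A: 1110 (length 4)
  C: 00 (length 2)
  D: 1111 (length 4)
  J: 10 (length 2)
Average code length: 240/98 = 2.4490 bits/symbol


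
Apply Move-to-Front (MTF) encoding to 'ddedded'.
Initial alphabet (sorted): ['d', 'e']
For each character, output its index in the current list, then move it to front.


MTF encoding:
'd': index 0 in ['d', 'e'] -> ['d', 'e']
'd': index 0 in ['d', 'e'] -> ['d', 'e']
'e': index 1 in ['d', 'e'] -> ['e', 'd']
'd': index 1 in ['e', 'd'] -> ['d', 'e']
'd': index 0 in ['d', 'e'] -> ['d', 'e']
'e': index 1 in ['d', 'e'] -> ['e', 'd']
'd': index 1 in ['e', 'd'] -> ['d', 'e']


Output: [0, 0, 1, 1, 0, 1, 1]


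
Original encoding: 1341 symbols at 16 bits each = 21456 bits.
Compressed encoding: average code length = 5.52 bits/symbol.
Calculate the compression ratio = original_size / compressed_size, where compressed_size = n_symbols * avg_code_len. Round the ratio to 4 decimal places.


original_size = n_symbols * orig_bits = 1341 * 16 = 21456 bits
compressed_size = n_symbols * avg_code_len = 1341 * 5.52 = 7402.32 bits
ratio = original_size / compressed_size = 21456 / 7402.32 = 2.8986

Compression ratio = 2.8986


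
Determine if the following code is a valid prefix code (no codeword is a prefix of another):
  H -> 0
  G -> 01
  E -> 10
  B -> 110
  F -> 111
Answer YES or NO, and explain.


Checking each pair (does one codeword prefix another?):
  H='0' vs G='01': prefix -- VIOLATION

NO -- this is NOT a valid prefix code. H (0) is a prefix of G (01).


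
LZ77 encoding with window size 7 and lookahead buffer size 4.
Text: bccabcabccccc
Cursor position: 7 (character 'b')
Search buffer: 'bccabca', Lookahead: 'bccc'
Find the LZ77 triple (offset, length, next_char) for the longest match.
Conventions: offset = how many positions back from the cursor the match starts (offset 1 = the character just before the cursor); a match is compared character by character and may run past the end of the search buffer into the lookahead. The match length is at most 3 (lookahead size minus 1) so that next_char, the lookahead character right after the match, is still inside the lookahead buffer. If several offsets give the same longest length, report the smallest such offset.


Try each offset into the search buffer:
  offset=1 (pos 6, char 'a'): match length 0
  offset=2 (pos 5, char 'c'): match length 0
  offset=3 (pos 4, char 'b'): match length 2
  offset=4 (pos 3, char 'a'): match length 0
  offset=5 (pos 2, char 'c'): match length 0
  offset=6 (pos 1, char 'c'): match length 0
  offset=7 (pos 0, char 'b'): match length 3
Longest match has length 3 at offset 7.
next_char = character at position 7 + 3 = 10 -> 'c'

Best match: offset=7, length=3 (matching 'bcc' starting at position 0)
LZ77 triple: (7, 3, 'c')


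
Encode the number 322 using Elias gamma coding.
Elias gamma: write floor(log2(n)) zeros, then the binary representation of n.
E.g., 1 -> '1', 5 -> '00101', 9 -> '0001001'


num_bits = floor(log2(322)) + 1 = 9
leading_zeros = num_bits - 1 = 8
binary(322) = 101000010

Elias gamma(322) = '00000000' + '101000010' = 00000000101000010 (17 bits)
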